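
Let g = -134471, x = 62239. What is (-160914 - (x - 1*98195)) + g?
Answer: -259429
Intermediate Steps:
(-160914 - (x - 1*98195)) + g = (-160914 - (62239 - 1*98195)) - 134471 = (-160914 - (62239 - 98195)) - 134471 = (-160914 - 1*(-35956)) - 134471 = (-160914 + 35956) - 134471 = -124958 - 134471 = -259429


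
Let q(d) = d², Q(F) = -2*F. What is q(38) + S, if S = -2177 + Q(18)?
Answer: -769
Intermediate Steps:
S = -2213 (S = -2177 - 2*18 = -2177 - 36 = -2213)
q(38) + S = 38² - 2213 = 1444 - 2213 = -769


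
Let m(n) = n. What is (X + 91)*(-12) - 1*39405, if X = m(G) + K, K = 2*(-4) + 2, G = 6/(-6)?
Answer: -40413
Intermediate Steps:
G = -1 (G = 6*(-⅙) = -1)
K = -6 (K = -8 + 2 = -6)
X = -7 (X = -1 - 6 = -7)
(X + 91)*(-12) - 1*39405 = (-7 + 91)*(-12) - 1*39405 = 84*(-12) - 39405 = -1008 - 39405 = -40413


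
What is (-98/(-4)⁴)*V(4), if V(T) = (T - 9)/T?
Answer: 245/512 ≈ 0.47852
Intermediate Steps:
V(T) = (-9 + T)/T
(-98/(-4)⁴)*V(4) = (-98/(-4)⁴)*((-9 + 4)/4) = (-98/256)*((¼)*(-5)) = ((1/256)*(-98))*(-5/4) = -49/128*(-5/4) = 245/512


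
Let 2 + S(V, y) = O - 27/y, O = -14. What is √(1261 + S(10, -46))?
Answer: √2635662/46 ≈ 35.293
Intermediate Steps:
S(V, y) = -16 - 27/y (S(V, y) = -2 + (-14 - 27/y) = -16 - 27/y)
√(1261 + S(10, -46)) = √(1261 + (-16 - 27/(-46))) = √(1261 + (-16 - 27*(-1/46))) = √(1261 + (-16 + 27/46)) = √(1261 - 709/46) = √(57297/46) = √2635662/46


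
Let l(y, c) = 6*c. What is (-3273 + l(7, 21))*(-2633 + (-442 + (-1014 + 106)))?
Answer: 12534501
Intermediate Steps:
(-3273 + l(7, 21))*(-2633 + (-442 + (-1014 + 106))) = (-3273 + 6*21)*(-2633 + (-442 + (-1014 + 106))) = (-3273 + 126)*(-2633 + (-442 - 908)) = -3147*(-2633 - 1350) = -3147*(-3983) = 12534501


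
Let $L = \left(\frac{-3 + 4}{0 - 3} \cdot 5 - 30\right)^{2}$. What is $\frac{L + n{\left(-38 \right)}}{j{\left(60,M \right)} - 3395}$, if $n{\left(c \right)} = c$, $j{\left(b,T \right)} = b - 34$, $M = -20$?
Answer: $- \frac{8683}{30321} \approx -0.28637$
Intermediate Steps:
$j{\left(b,T \right)} = -34 + b$ ($j{\left(b,T \right)} = b - 34 = -34 + b$)
$L = \frac{9025}{9}$ ($L = \left(1 \frac{1}{-3} \cdot 5 - 30\right)^{2} = \left(1 \left(- \frac{1}{3}\right) 5 - 30\right)^{2} = \left(\left(- \frac{1}{3}\right) 5 - 30\right)^{2} = \left(- \frac{5}{3} - 30\right)^{2} = \left(- \frac{95}{3}\right)^{2} = \frac{9025}{9} \approx 1002.8$)
$\frac{L + n{\left(-38 \right)}}{j{\left(60,M \right)} - 3395} = \frac{\frac{9025}{9} - 38}{\left(-34 + 60\right) - 3395} = \frac{8683}{9 \left(26 - 3395\right)} = \frac{8683}{9 \left(-3369\right)} = \frac{8683}{9} \left(- \frac{1}{3369}\right) = - \frac{8683}{30321}$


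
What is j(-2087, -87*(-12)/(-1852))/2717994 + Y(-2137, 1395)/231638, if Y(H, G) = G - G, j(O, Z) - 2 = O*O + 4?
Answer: 4355575/2717994 ≈ 1.6025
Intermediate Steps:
j(O, Z) = 6 + O² (j(O, Z) = 2 + (O*O + 4) = 2 + (O² + 4) = 2 + (4 + O²) = 6 + O²)
Y(H, G) = 0
j(-2087, -87*(-12)/(-1852))/2717994 + Y(-2137, 1395)/231638 = (6 + (-2087)²)/2717994 + 0/231638 = (6 + 4355569)*(1/2717994) + 0*(1/231638) = 4355575*(1/2717994) + 0 = 4355575/2717994 + 0 = 4355575/2717994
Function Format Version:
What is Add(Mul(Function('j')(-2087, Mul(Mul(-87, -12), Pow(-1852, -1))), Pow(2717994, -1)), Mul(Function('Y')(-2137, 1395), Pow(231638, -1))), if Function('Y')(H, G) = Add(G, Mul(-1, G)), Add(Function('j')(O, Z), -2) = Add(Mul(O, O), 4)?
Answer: Rational(4355575, 2717994) ≈ 1.6025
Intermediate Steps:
Function('j')(O, Z) = Add(6, Pow(O, 2)) (Function('j')(O, Z) = Add(2, Add(Mul(O, O), 4)) = Add(2, Add(Pow(O, 2), 4)) = Add(2, Add(4, Pow(O, 2))) = Add(6, Pow(O, 2)))
Function('Y')(H, G) = 0
Add(Mul(Function('j')(-2087, Mul(Mul(-87, -12), Pow(-1852, -1))), Pow(2717994, -1)), Mul(Function('Y')(-2137, 1395), Pow(231638, -1))) = Add(Mul(Add(6, Pow(-2087, 2)), Pow(2717994, -1)), Mul(0, Pow(231638, -1))) = Add(Mul(Add(6, 4355569), Rational(1, 2717994)), Mul(0, Rational(1, 231638))) = Add(Mul(4355575, Rational(1, 2717994)), 0) = Add(Rational(4355575, 2717994), 0) = Rational(4355575, 2717994)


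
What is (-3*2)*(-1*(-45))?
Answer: -270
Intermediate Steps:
(-3*2)*(-1*(-45)) = -6*45 = -270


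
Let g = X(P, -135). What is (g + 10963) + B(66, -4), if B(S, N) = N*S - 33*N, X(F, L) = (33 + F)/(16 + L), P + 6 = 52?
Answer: 1288810/119 ≈ 10830.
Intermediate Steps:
P = 46 (P = -6 + 52 = 46)
X(F, L) = (33 + F)/(16 + L)
B(S, N) = -33*N + N*S
g = -79/119 (g = (33 + 46)/(16 - 135) = 79/(-119) = -1/119*79 = -79/119 ≈ -0.66387)
(g + 10963) + B(66, -4) = (-79/119 + 10963) - 4*(-33 + 66) = 1304518/119 - 4*33 = 1304518/119 - 132 = 1288810/119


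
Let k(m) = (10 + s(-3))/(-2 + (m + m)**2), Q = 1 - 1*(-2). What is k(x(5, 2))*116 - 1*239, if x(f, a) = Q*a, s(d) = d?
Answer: -16563/71 ≈ -233.28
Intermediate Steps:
Q = 3 (Q = 1 + 2 = 3)
x(f, a) = 3*a
k(m) = 7/(-2 + 4*m**2) (k(m) = (10 - 3)/(-2 + (m + m)**2) = 7/(-2 + (2*m)**2) = 7/(-2 + 4*m**2))
k(x(5, 2))*116 - 1*239 = (7/(2*(-1 + 2*(3*2)**2)))*116 - 1*239 = (7/(2*(-1 + 2*6**2)))*116 - 239 = (7/(2*(-1 + 2*36)))*116 - 239 = (7/(2*(-1 + 72)))*116 - 239 = ((7/2)/71)*116 - 239 = ((7/2)*(1/71))*116 - 239 = (7/142)*116 - 239 = 406/71 - 239 = -16563/71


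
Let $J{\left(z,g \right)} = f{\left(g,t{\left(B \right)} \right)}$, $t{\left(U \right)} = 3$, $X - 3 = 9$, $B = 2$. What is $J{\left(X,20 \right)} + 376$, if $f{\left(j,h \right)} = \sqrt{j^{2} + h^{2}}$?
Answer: $376 + \sqrt{409} \approx 396.22$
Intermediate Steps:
$X = 12$ ($X = 3 + 9 = 12$)
$f{\left(j,h \right)} = \sqrt{h^{2} + j^{2}}$
$J{\left(z,g \right)} = \sqrt{9 + g^{2}}$ ($J{\left(z,g \right)} = \sqrt{3^{2} + g^{2}} = \sqrt{9 + g^{2}}$)
$J{\left(X,20 \right)} + 376 = \sqrt{9 + 20^{2}} + 376 = \sqrt{9 + 400} + 376 = \sqrt{409} + 376 = 376 + \sqrt{409}$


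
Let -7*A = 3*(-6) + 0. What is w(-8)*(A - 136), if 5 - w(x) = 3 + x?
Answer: -9340/7 ≈ -1334.3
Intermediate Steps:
w(x) = 2 - x (w(x) = 5 - (3 + x) = 5 + (-3 - x) = 2 - x)
A = 18/7 (A = -(3*(-6) + 0)/7 = -(-18 + 0)/7 = -⅐*(-18) = 18/7 ≈ 2.5714)
w(-8)*(A - 136) = (2 - 1*(-8))*(18/7 - 136) = (2 + 8)*(-934/7) = 10*(-934/7) = -9340/7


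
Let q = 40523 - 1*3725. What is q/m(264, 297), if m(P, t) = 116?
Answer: 18399/58 ≈ 317.22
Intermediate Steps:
q = 36798 (q = 40523 - 3725 = 36798)
q/m(264, 297) = 36798/116 = 36798*(1/116) = 18399/58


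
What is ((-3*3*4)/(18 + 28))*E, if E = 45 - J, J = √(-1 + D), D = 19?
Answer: -810/23 + 54*√2/23 ≈ -31.897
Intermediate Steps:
J = 3*√2 (J = √(-1 + 19) = √18 = 3*√2 ≈ 4.2426)
E = 45 - 3*√2 ≈ 40.757
((-3*3*4)/(18 + 28))*E = ((-3*3*4)/(18 + 28))*(45 - 3*√2) = ((-9*4)/46)*(45 - 3*√2) = ((1/46)*(-36))*(45 - 3*√2) = -18*(45 - 3*√2)/23 = -810/23 + 54*√2/23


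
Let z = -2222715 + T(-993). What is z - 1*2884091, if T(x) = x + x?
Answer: -5108792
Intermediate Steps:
T(x) = 2*x
z = -2224701 (z = -2222715 + 2*(-993) = -2222715 - 1986 = -2224701)
z - 1*2884091 = -2224701 - 1*2884091 = -2224701 - 2884091 = -5108792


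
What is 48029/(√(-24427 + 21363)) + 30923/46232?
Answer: 30923/46232 - 48029*I*√766/1532 ≈ 0.66887 - 867.68*I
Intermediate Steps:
48029/(√(-24427 + 21363)) + 30923/46232 = 48029/(√(-3064)) + 30923*(1/46232) = 48029/((2*I*√766)) + 30923/46232 = 48029*(-I*√766/1532) + 30923/46232 = -48029*I*√766/1532 + 30923/46232 = 30923/46232 - 48029*I*√766/1532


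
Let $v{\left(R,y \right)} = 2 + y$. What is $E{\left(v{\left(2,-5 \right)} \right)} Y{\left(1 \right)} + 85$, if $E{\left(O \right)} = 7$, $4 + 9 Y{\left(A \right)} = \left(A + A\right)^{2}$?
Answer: $85$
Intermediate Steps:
$Y{\left(A \right)} = - \frac{4}{9} + \frac{4 A^{2}}{9}$ ($Y{\left(A \right)} = - \frac{4}{9} + \frac{\left(A + A\right)^{2}}{9} = - \frac{4}{9} + \frac{\left(2 A\right)^{2}}{9} = - \frac{4}{9} + \frac{4 A^{2}}{9}$)
$E{\left(v{\left(2,-5 \right)} \right)} Y{\left(1 \right)} + 85 = 7 \left(- \frac{4}{9} + \frac{4 \cdot 1^{2}}{9}\right) + 85 = 7 \left(- \frac{4}{9} + \frac{4}{9} \cdot 1\right) + 85 = 7 \left(- \frac{4}{9} + \frac{4}{9}\right) + 85 = 7 \cdot 0 + 85 = 0 + 85 = 85$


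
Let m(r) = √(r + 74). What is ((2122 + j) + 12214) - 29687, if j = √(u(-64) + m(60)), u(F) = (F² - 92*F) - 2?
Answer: -15351 + √(9982 + √134) ≈ -15251.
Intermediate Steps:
u(F) = -2 + F² - 92*F
m(r) = √(74 + r)
j = √(9982 + √134) (j = √((-2 + (-64)² - 92*(-64)) + √(74 + 60)) = √((-2 + 4096 + 5888) + √134) = √(9982 + √134) ≈ 99.968)
((2122 + j) + 12214) - 29687 = ((2122 + √(9982 + √134)) + 12214) - 29687 = (14336 + √(9982 + √134)) - 29687 = -15351 + √(9982 + √134)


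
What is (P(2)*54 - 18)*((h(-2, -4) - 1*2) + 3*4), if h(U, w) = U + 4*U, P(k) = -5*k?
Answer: 0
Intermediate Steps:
h(U, w) = 5*U
(P(2)*54 - 18)*((h(-2, -4) - 1*2) + 3*4) = (-5*2*54 - 18)*((5*(-2) - 1*2) + 3*4) = (-10*54 - 18)*((-10 - 2) + 12) = (-540 - 18)*(-12 + 12) = -558*0 = 0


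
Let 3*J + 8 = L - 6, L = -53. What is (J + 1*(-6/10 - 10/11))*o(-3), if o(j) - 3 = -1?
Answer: -7868/165 ≈ -47.685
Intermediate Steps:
o(j) = 2 (o(j) = 3 - 1 = 2)
J = -67/3 (J = -8/3 + (-53 - 6)/3 = -8/3 + (⅓)*(-59) = -8/3 - 59/3 = -67/3 ≈ -22.333)
(J + 1*(-6/10 - 10/11))*o(-3) = (-67/3 + 1*(-6/10 - 10/11))*2 = (-67/3 + 1*(-6*⅒ - 10*1/11))*2 = (-67/3 + 1*(-⅗ - 10/11))*2 = (-67/3 + 1*(-83/55))*2 = (-67/3 - 83/55)*2 = -3934/165*2 = -7868/165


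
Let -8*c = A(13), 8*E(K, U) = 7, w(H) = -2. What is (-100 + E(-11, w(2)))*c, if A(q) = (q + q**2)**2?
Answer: 6566833/16 ≈ 4.1043e+5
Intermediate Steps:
E(K, U) = 7/8 (E(K, U) = (1/8)*7 = 7/8)
c = -8281/2 (c = -13**2*(1 + 13)**2/8 = -169*14**2/8 = -169*196/8 = -1/8*33124 = -8281/2 ≈ -4140.5)
(-100 + E(-11, w(2)))*c = (-100 + 7/8)*(-8281/2) = -793/8*(-8281/2) = 6566833/16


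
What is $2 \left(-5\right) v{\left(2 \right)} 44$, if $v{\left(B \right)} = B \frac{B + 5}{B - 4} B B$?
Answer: $12320$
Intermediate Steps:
$v{\left(B \right)} = \frac{B^{3} \left(5 + B\right)}{-4 + B}$ ($v{\left(B \right)} = B \frac{5 + B}{-4 + B} B B = B \frac{B \left(5 + B\right)}{-4 + B} B = B \frac{B^{2} \left(5 + B\right)}{-4 + B} = \frac{B^{3} \left(5 + B\right)}{-4 + B}$)
$2 \left(-5\right) v{\left(2 \right)} 44 = 2 \left(-5\right) \frac{2^{3} \left(5 + 2\right)}{-4 + 2} \cdot 44 = - 10 \cdot 8 \frac{1}{-2} \cdot 7 \cdot 44 = - 10 \cdot 8 \left(- \frac{1}{2}\right) 7 \cdot 44 = \left(-10\right) \left(-28\right) 44 = 280 \cdot 44 = 12320$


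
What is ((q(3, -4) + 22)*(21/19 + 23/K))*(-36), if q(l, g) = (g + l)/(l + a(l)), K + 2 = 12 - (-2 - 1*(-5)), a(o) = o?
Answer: -459024/133 ≈ -3451.3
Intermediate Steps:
K = 7 (K = -2 + (12 - (-2 - 1*(-5))) = -2 + (12 - (-2 + 5)) = -2 + (12 - 1*3) = -2 + (12 - 3) = -2 + 9 = 7)
q(l, g) = (g + l)/(2*l) (q(l, g) = (g + l)/(l + l) = (g + l)/((2*l)) = (g + l)*(1/(2*l)) = (g + l)/(2*l))
((q(3, -4) + 22)*(21/19 + 23/K))*(-36) = (((½)*(-4 + 3)/3 + 22)*(21/19 + 23/7))*(-36) = (((½)*(⅓)*(-1) + 22)*(21*(1/19) + 23*(⅐)))*(-36) = ((-⅙ + 22)*(21/19 + 23/7))*(-36) = ((131/6)*(584/133))*(-36) = (38252/399)*(-36) = -459024/133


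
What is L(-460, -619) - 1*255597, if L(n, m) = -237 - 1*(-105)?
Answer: -255729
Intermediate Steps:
L(n, m) = -132 (L(n, m) = -237 + 105 = -132)
L(-460, -619) - 1*255597 = -132 - 1*255597 = -132 - 255597 = -255729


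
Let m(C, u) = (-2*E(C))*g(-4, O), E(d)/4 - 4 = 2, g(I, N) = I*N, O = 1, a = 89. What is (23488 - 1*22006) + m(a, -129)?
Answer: 1674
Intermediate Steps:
E(d) = 24 (E(d) = 16 + 4*2 = 16 + 8 = 24)
m(C, u) = 192 (m(C, u) = (-2*24)*(-4*1) = -48*(-4) = 192)
(23488 - 1*22006) + m(a, -129) = (23488 - 1*22006) + 192 = (23488 - 22006) + 192 = 1482 + 192 = 1674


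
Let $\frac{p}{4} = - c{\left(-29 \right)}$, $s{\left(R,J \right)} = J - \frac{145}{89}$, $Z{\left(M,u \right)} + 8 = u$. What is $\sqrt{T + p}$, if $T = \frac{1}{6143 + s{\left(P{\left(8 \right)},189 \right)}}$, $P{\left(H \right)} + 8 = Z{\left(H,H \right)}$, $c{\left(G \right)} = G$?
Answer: $\frac{\sqrt{36821111230311}}{563403} \approx 10.77$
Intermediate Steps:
$Z{\left(M,u \right)} = -8 + u$
$P{\left(H \right)} = -16 + H$ ($P{\left(H \right)} = -8 + \left(-8 + H\right) = -16 + H$)
$s{\left(R,J \right)} = - \frac{145}{89} + J$ ($s{\left(R,J \right)} = J - \frac{145}{89} = - \frac{145}{89} + J$)
$p = 116$ ($p = 4 \left(\left(-1\right) \left(-29\right)\right) = 4 \cdot 29 = 116$)
$T = \frac{89}{563403}$ ($T = \frac{1}{6143 + \left(- \frac{145}{89} + 189\right)} = \frac{1}{6143 + \frac{16676}{89}} = \frac{1}{\frac{563403}{89}} = \frac{89}{563403} \approx 0.00015797$)
$\sqrt{T + p} = \sqrt{\frac{89}{563403} + 116} = \sqrt{\frac{65354837}{563403}} = \frac{\sqrt{36821111230311}}{563403}$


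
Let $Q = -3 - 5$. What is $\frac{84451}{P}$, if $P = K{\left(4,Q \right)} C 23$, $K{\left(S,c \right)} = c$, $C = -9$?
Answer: $\frac{84451}{1656} \approx 50.997$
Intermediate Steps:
$Q = -8$
$P = 1656$ ($P = \left(-8\right) \left(-9\right) 23 = 72 \cdot 23 = 1656$)
$\frac{84451}{P} = \frac{84451}{1656}$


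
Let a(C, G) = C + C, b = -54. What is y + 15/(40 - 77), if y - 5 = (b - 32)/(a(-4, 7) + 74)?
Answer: 4019/1221 ≈ 3.2916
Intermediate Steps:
a(C, G) = 2*C
y = 122/33 (y = 5 + (-54 - 32)/(2*(-4) + 74) = 5 - 86/(-8 + 74) = 5 - 86/66 = 5 - 86*1/66 = 5 - 43/33 = 122/33 ≈ 3.6970)
y + 15/(40 - 77) = 122/33 + 15/(40 - 77) = 122/33 + 15/(-37) = 122/33 - 1/37*15 = 122/33 - 15/37 = 4019/1221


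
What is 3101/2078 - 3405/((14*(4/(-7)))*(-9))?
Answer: -1142053/24936 ≈ -45.799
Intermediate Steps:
3101/2078 - 3405/((14*(4/(-7)))*(-9)) = 3101*(1/2078) - 3405/((14*(4*(-⅐)))*(-9)) = 3101/2078 - 3405/((14*(-4/7))*(-9)) = 3101/2078 - 3405/((-8*(-9))) = 3101/2078 - 3405/72 = 3101/2078 - 3405*1/72 = 3101/2078 - 1135/24 = -1142053/24936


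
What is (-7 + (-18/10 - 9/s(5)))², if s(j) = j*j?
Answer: 52441/625 ≈ 83.906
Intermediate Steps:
s(j) = j²
(-7 + (-18/10 - 9/s(5)))² = (-7 + (-18/10 - 9/(5²)))² = (-7 + (-18*⅒ - 9/25))² = (-7 + (-9/5 - 9*1/25))² = (-7 + (-9/5 - 9/25))² = (-7 - 54/25)² = (-229/25)² = 52441/625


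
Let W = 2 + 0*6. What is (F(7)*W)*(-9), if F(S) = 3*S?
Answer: -378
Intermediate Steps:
W = 2 (W = 2 + 0 = 2)
(F(7)*W)*(-9) = ((3*7)*2)*(-9) = (21*2)*(-9) = 42*(-9) = -378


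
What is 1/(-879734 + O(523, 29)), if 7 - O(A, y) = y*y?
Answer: -1/880568 ≈ -1.1356e-6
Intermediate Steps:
O(A, y) = 7 - y**2 (O(A, y) = 7 - y*y = 7 - y**2)
1/(-879734 + O(523, 29)) = 1/(-879734 + (7 - 1*29**2)) = 1/(-879734 + (7 - 1*841)) = 1/(-879734 + (7 - 841)) = 1/(-879734 - 834) = 1/(-880568) = -1/880568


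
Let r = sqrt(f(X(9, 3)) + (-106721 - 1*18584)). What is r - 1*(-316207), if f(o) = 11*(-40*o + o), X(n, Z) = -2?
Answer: 316207 + I*sqrt(124447) ≈ 3.1621e+5 + 352.77*I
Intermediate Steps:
f(o) = -429*o (f(o) = 11*(-39*o) = -429*o)
r = I*sqrt(124447) (r = sqrt(-429*(-2) + (-106721 - 1*18584)) = sqrt(858 + (-106721 - 18584)) = sqrt(858 - 125305) = sqrt(-124447) = I*sqrt(124447) ≈ 352.77*I)
r - 1*(-316207) = I*sqrt(124447) - 1*(-316207) = I*sqrt(124447) + 316207 = 316207 + I*sqrt(124447)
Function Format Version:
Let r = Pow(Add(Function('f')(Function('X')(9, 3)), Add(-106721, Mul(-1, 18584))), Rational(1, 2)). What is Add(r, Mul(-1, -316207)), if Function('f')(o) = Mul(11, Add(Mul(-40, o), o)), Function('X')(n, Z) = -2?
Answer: Add(316207, Mul(I, Pow(124447, Rational(1, 2)))) ≈ Add(3.1621e+5, Mul(352.77, I))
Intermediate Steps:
Function('f')(o) = Mul(-429, o) (Function('f')(o) = Mul(11, Mul(-39, o)) = Mul(-429, o))
r = Mul(I, Pow(124447, Rational(1, 2))) (r = Pow(Add(Mul(-429, -2), Add(-106721, Mul(-1, 18584))), Rational(1, 2)) = Pow(Add(858, Add(-106721, -18584)), Rational(1, 2)) = Pow(Add(858, -125305), Rational(1, 2)) = Pow(-124447, Rational(1, 2)) = Mul(I, Pow(124447, Rational(1, 2))) ≈ Mul(352.77, I))
Add(r, Mul(-1, -316207)) = Add(Mul(I, Pow(124447, Rational(1, 2))), Mul(-1, -316207)) = Add(Mul(I, Pow(124447, Rational(1, 2))), 316207) = Add(316207, Mul(I, Pow(124447, Rational(1, 2))))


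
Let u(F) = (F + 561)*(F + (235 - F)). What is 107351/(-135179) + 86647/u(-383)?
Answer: 7222362483/5654537570 ≈ 1.2773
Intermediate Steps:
u(F) = 131835 + 235*F (u(F) = (561 + F)*235 = 131835 + 235*F)
107351/(-135179) + 86647/u(-383) = 107351/(-135179) + 86647/(131835 + 235*(-383)) = 107351*(-1/135179) + 86647/(131835 - 90005) = -107351/135179 + 86647/41830 = 7222362483/5654537570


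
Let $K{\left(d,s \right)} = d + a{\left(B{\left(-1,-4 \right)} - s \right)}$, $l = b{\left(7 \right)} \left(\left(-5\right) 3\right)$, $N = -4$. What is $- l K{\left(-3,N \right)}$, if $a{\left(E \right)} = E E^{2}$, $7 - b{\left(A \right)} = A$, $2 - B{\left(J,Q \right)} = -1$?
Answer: $0$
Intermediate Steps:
$B{\left(J,Q \right)} = 3$ ($B{\left(J,Q \right)} = 2 - -1 = 2 + 1 = 3$)
$b{\left(A \right)} = 7 - A$
$a{\left(E \right)} = E^{3}$
$l = 0$ ($l = \left(7 - 7\right) \left(\left(-5\right) 3\right) = \left(7 - 7\right) \left(-15\right) = 0 \left(-15\right) = 0$)
$K{\left(d,s \right)} = d + \left(3 - s\right)^{3}$
$- l K{\left(-3,N \right)} = - 0 \left(-3 - \left(-3 - 4\right)^{3}\right) = - 0 \left(-3 - \left(-7\right)^{3}\right) = - 0 \left(-3 - -343\right) = - 0 \left(-3 + 343\right) = - 0 \cdot 340 = \left(-1\right) 0 = 0$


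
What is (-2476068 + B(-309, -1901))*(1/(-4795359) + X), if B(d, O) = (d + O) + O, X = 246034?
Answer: -2926168151411160695/4795359 ≈ -6.1021e+11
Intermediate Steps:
B(d, O) = d + 2*O (B(d, O) = (O + d) + O = d + 2*O)
(-2476068 + B(-309, -1901))*(1/(-4795359) + X) = (-2476068 + (-309 + 2*(-1901)))*(1/(-4795359) + 246034) = (-2476068 + (-309 - 3802))*(-1/4795359 + 246034) = (-2476068 - 4111)*(1179821356205/4795359) = -2480179*1179821356205/4795359 = -2926168151411160695/4795359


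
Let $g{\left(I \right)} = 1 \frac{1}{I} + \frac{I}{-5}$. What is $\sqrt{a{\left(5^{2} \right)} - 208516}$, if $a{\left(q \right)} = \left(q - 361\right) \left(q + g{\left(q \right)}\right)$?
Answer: $\frac{2 i \sqrt{1345309}}{5} \approx 463.95 i$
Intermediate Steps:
$g{\left(I \right)} = \frac{1}{I} - \frac{I}{5}$ ($g{\left(I \right)} = \frac{1}{I} + I \left(- \frac{1}{5}\right) = \frac{1}{I} - \frac{I}{5}$)
$a{\left(q \right)} = \left(-361 + q\right) \left(\frac{1}{q} + \frac{4 q}{5}\right)$ ($a{\left(q \right)} = \left(q - 361\right) \left(q - \left(- \frac{1}{q} + \frac{q}{5}\right)\right) = \left(-361 + q\right) \left(\frac{1}{q} + \frac{4 q}{5}\right)$)
$\sqrt{a{\left(5^{2} \right)} - 208516} = \sqrt{\left(1 - \frac{361}{5^{2}} - \frac{1444 \cdot 5^{2}}{5} + \frac{4 \left(5^{2}\right)^{2}}{5}\right) - 208516} = \sqrt{\left(1 - \frac{361}{25} - 7220 + \frac{4 \cdot 25^{2}}{5}\right) - 208516} = \sqrt{\left(1 - \frac{361}{25} - 7220 + \frac{4}{5} \cdot 625\right) - 208516} = \sqrt{\left(1 - \frac{361}{25} - 7220 + 500\right) - 208516} = \sqrt{- \frac{168336}{25} - 208516} = \sqrt{- \frac{5381236}{25}} = \frac{2 i \sqrt{1345309}}{5}$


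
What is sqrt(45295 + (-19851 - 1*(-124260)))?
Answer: 2*sqrt(37426) ≈ 386.92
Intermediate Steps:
sqrt(45295 + (-19851 - 1*(-124260))) = sqrt(45295 + (-19851 + 124260)) = sqrt(45295 + 104409) = sqrt(149704) = 2*sqrt(37426)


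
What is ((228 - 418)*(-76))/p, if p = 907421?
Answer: 760/47759 ≈ 0.015913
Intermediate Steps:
((228 - 418)*(-76))/p = ((228 - 418)*(-76))/907421 = -190*(-76)*(1/907421) = 14440*(1/907421) = 760/47759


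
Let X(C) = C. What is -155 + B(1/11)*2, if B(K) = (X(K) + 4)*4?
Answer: -1345/11 ≈ -122.27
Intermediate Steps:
B(K) = 16 + 4*K (B(K) = (K + 4)*4 = (4 + K)*4 = 16 + 4*K)
-155 + B(1/11)*2 = -155 + (16 + 4/11)*2 = -155 + (180/11)*2 = -155 + 360/11 = -1345/11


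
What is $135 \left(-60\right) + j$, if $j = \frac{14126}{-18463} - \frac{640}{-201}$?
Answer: $- \frac{30050633306}{3711063} \approx -8097.6$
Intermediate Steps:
$j = \frac{8976994}{3711063}$ ($j = 14126 \left(- \frac{1}{18463}\right) - - \frac{640}{201} = - \frac{14126}{18463} + \frac{640}{201} = \frac{8976994}{3711063} \approx 2.419$)
$135 \left(-60\right) + j = 135 \left(-60\right) + \frac{8976994}{3711063} = -8100 + \frac{8976994}{3711063} = - \frac{30050633306}{3711063}$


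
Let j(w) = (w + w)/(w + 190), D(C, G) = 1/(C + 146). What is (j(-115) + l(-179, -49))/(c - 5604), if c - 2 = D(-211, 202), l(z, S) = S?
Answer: 10153/1092393 ≈ 0.0092943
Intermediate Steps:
D(C, G) = 1/(146 + C)
c = 129/65 (c = 2 + 1/(146 - 211) = 2 + 1/(-65) = 2 - 1/65 = 129/65 ≈ 1.9846)
j(w) = 2*w/(190 + w) (j(w) = (2*w)/(190 + w) = 2*w/(190 + w))
(j(-115) + l(-179, -49))/(c - 5604) = (2*(-115)/(190 - 115) - 49)/(129/65 - 5604) = (2*(-115)/75 - 49)/(-364131/65) = (2*(-115)*(1/75) - 49)*(-65/364131) = (-46/15 - 49)*(-65/364131) = -781/15*(-65/364131) = 10153/1092393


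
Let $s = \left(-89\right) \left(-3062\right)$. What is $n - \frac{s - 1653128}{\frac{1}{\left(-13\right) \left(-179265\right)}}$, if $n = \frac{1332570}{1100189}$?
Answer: $\frac{3539787333938236620}{1100189} \approx 3.2174 \cdot 10^{12}$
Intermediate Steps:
$s = 272518$
$n = \frac{1332570}{1100189}$ ($n = 1332570 \cdot \frac{1}{1100189} = \frac{1332570}{1100189} \approx 1.2112$)
$n - \frac{s - 1653128}{\frac{1}{\left(-13\right) \left(-179265\right)}} = \frac{1332570}{1100189} - \frac{272518 - 1653128}{\frac{1}{\left(-13\right) \left(-179265\right)}} = \frac{1332570}{1100189} - - \frac{1380610}{\frac{1}{2330445}} = \frac{1332570}{1100189} - - 1380610 \frac{1}{\frac{1}{2330445}} = \frac{1332570}{1100189} - \left(-1380610\right) 2330445 = \frac{1332570}{1100189} - -3217435671450 = \frac{1332570}{1100189} + 3217435671450 = \frac{3539787333938236620}{1100189}$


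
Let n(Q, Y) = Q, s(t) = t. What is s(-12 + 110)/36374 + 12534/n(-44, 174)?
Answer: -113976851/400114 ≈ -284.86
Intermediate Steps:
s(-12 + 110)/36374 + 12534/n(-44, 174) = (-12 + 110)/36374 + 12534/(-44) = 98*(1/36374) + 12534*(-1/44) = 49/18187 - 6267/22 = -113976851/400114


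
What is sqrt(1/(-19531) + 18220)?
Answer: sqrt(6950200469889)/19531 ≈ 134.98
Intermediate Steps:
sqrt(1/(-19531) + 18220) = sqrt(-1/19531 + 18220) = sqrt(355854819/19531) = sqrt(6950200469889)/19531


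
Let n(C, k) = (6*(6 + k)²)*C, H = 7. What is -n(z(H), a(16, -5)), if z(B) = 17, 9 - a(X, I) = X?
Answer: -102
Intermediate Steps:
a(X, I) = 9 - X
n(C, k) = 6*C*(6 + k)²
-n(z(H), a(16, -5)) = -6*17*(6 + (9 - 1*16))² = -6*17*(6 + (9 - 16))² = -6*17*(6 - 7)² = -6*17*(-1)² = -6*17 = -1*102 = -102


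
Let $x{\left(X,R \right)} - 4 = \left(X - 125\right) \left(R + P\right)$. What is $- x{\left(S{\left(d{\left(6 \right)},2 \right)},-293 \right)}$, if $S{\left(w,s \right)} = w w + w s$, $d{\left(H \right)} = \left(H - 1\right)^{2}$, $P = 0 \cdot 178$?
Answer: $161146$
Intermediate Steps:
$P = 0$
$d{\left(H \right)} = \left(-1 + H\right)^{2}$
$S{\left(w,s \right)} = w^{2} + s w$
$x{\left(X,R \right)} = 4 + R \left(-125 + X\right)$ ($x{\left(X,R \right)} = 4 + \left(X - 125\right) \left(R + 0\right) = 4 + \left(-125 + X\right) R = 4 + R \left(-125 + X\right)$)
$- x{\left(S{\left(d{\left(6 \right)},2 \right)},-293 \right)} = - (4 - -36625 - 293 \left(-1 + 6\right)^{2} \left(2 + \left(-1 + 6\right)^{2}\right)) = - (4 + 36625 - 293 \cdot 5^{2} \left(2 + 5^{2}\right)) = - (4 + 36625 - 293 \cdot 25 \left(2 + 25\right)) = - (4 + 36625 - 293 \cdot 25 \cdot 27) = - (4 + 36625 - 197775) = \left(-1\right) \left(-161146\right) = 161146$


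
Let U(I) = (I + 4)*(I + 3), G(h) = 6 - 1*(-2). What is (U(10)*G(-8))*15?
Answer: 21840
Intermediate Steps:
G(h) = 8 (G(h) = 6 + 2 = 8)
U(I) = (3 + I)*(4 + I) (U(I) = (4 + I)*(3 + I) = (3 + I)*(4 + I))
(U(10)*G(-8))*15 = ((12 + 10² + 7*10)*8)*15 = ((12 + 100 + 70)*8)*15 = (182*8)*15 = 1456*15 = 21840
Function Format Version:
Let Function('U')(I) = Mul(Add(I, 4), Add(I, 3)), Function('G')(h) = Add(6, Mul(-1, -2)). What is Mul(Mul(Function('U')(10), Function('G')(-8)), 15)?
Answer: 21840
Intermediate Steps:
Function('G')(h) = 8 (Function('G')(h) = Add(6, 2) = 8)
Function('U')(I) = Mul(Add(3, I), Add(4, I)) (Function('U')(I) = Mul(Add(4, I), Add(3, I)) = Mul(Add(3, I), Add(4, I)))
Mul(Mul(Function('U')(10), Function('G')(-8)), 15) = Mul(Mul(Add(12, Pow(10, 2), Mul(7, 10)), 8), 15) = Mul(Mul(Add(12, 100, 70), 8), 15) = Mul(Mul(182, 8), 15) = Mul(1456, 15) = 21840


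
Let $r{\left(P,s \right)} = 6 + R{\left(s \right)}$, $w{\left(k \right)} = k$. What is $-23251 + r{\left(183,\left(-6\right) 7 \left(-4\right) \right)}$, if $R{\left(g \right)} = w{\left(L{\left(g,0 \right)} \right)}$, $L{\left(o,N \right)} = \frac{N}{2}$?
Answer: $-23245$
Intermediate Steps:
$L{\left(o,N \right)} = \frac{N}{2}$ ($L{\left(o,N \right)} = N \frac{1}{2} = \frac{N}{2}$)
$R{\left(g \right)} = 0$ ($R{\left(g \right)} = \frac{1}{2} \cdot 0 = 0$)
$r{\left(P,s \right)} = 6$ ($r{\left(P,s \right)} = 6 + 0 = 6$)
$-23251 + r{\left(183,\left(-6\right) 7 \left(-4\right) \right)} = -23251 + 6 = -23245$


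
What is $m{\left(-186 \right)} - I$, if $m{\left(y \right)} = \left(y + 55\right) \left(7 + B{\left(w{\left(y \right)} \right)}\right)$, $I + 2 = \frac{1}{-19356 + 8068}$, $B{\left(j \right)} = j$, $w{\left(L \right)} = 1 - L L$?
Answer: $\frac{51146266641}{11288} \approx 4.531 \cdot 10^{6}$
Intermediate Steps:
$w{\left(L \right)} = 1 - L^{2}$
$I = - \frac{22577}{11288}$ ($I = -2 + \frac{1}{-19356 + 8068} = -2 + \frac{1}{-11288} = -2 - \frac{1}{11288} = - \frac{22577}{11288} \approx -2.0001$)
$m{\left(y \right)} = \left(8 - y^{2}\right) \left(55 + y\right)$ ($m{\left(y \right)} = \left(y + 55\right) \left(7 - \left(-1 + y^{2}\right)\right) = \left(55 + y\right) \left(8 - y^{2}\right) = \left(8 - y^{2}\right) \left(55 + y\right)$)
$m{\left(-186 \right)} - I = \left(440 - \left(-186\right)^{3} - 55 \left(-186\right)^{2} + 8 \left(-186\right)\right) - - \frac{22577}{11288} = \left(440 - -6434856 - 1902780 - 1488\right) + \frac{22577}{11288} = \left(440 + 6434856 - 1902780 - 1488\right) + \frac{22577}{11288} = 4531028 + \frac{22577}{11288} = \frac{51146266641}{11288}$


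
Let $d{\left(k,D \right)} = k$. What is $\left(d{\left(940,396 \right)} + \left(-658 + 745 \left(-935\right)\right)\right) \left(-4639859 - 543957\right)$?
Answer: $3609454794088$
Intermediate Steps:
$\left(d{\left(940,396 \right)} + \left(-658 + 745 \left(-935\right)\right)\right) \left(-4639859 - 543957\right) = \left(940 + \left(-658 + 745 \left(-935\right)\right)\right) \left(-4639859 - 543957\right) = \left(940 - 697233\right) \left(-5183816\right) = \left(-696293\right) \left(-5183816\right) = 3609454794088$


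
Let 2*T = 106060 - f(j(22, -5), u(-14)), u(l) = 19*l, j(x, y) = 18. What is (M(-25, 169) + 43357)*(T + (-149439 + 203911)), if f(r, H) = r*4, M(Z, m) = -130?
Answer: 4645432782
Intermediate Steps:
f(r, H) = 4*r
T = 52994 (T = (106060 - 4*18)/2 = (106060 - 1*72)/2 = (106060 - 72)/2 = (½)*105988 = 52994)
(M(-25, 169) + 43357)*(T + (-149439 + 203911)) = (-130 + 43357)*(52994 + (-149439 + 203911)) = 43227*(52994 + 54472) = 43227*107466 = 4645432782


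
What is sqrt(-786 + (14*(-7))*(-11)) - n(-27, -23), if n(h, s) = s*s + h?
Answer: -502 + 2*sqrt(73) ≈ -484.91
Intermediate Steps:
n(h, s) = h + s**2 (n(h, s) = s**2 + h = h + s**2)
sqrt(-786 + (14*(-7))*(-11)) - n(-27, -23) = sqrt(-786 + (14*(-7))*(-11)) - (-27 + (-23)**2) = sqrt(-786 - 98*(-11)) - (-27 + 529) = sqrt(-786 + 1078) - 1*502 = sqrt(292) - 502 = 2*sqrt(73) - 502 = -502 + 2*sqrt(73)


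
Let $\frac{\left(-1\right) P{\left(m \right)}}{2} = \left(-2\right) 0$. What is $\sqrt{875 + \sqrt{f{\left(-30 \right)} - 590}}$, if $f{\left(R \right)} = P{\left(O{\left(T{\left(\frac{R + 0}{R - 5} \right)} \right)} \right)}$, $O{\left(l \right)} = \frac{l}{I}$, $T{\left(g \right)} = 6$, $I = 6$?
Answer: $\sqrt{875 + i \sqrt{590}} \approx 29.583 + 0.4105 i$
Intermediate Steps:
$O{\left(l \right)} = \frac{l}{6}$
$P{\left(m \right)} = 0$ ($P{\left(m \right)} = - 2 \left(\left(-2\right) 0\right) = \left(-2\right) 0 = 0$)
$f{\left(R \right)} = 0$
$\sqrt{875 + \sqrt{f{\left(-30 \right)} - 590}} = \sqrt{875 + \sqrt{0 - 590}} = \sqrt{875 + \sqrt{-590}} = \sqrt{875 + i \sqrt{590}}$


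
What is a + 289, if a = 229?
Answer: 518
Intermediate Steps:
a + 289 = 229 + 289 = 518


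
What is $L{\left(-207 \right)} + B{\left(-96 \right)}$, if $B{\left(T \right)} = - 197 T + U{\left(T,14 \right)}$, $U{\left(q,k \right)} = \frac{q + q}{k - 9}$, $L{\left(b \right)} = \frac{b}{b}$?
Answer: $\frac{94373}{5} \approx 18875.0$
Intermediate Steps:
$L{\left(b \right)} = 1$
$U{\left(q,k \right)} = \frac{2 q}{-9 + k}$
$B{\left(T \right)} = - \frac{983 T}{5}$ ($B{\left(T \right)} = - 197 T + \frac{2 T}{-9 + 14} = - 197 T + \frac{2 T}{5} = - \frac{983 T}{5}$)
$L{\left(-207 \right)} + B{\left(-96 \right)} = 1 - - \frac{94368}{5} = 1 + \frac{94368}{5} = \frac{94373}{5}$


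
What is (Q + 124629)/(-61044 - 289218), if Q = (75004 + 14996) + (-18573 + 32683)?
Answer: -228739/350262 ≈ -0.65305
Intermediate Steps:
Q = 104110 (Q = 90000 + 14110 = 104110)
(Q + 124629)/(-61044 - 289218) = (104110 + 124629)/(-61044 - 289218) = 228739/(-350262) = 228739*(-1/350262) = -228739/350262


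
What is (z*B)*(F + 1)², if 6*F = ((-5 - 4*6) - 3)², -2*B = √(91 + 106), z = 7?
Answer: -1856575*√197/18 ≈ -1.4477e+6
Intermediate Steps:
B = -√197/2 (B = -√(91 + 106)/2 = -√197/2 ≈ -7.0178)
F = 512/3 (F = ((-5 - 4*6) - 3)²/6 = ((-5 - 24) - 3)²/6 = (-29 - 3)²/6 = (⅙)*(-32)² = (⅙)*1024 = 512/3 ≈ 170.67)
(z*B)*(F + 1)² = (7*(-√197/2))*(512/3 + 1)² = (-7*√197/2)*(515/3)² = -7*√197/2*(265225/9) = -1856575*√197/18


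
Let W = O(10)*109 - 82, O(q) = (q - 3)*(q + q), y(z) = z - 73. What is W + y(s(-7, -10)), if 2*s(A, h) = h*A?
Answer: 15140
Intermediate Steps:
s(A, h) = A*h/2 (s(A, h) = (h*A)/2 = (A*h)/2 = A*h/2)
y(z) = -73 + z
O(q) = 2*q*(-3 + q) (O(q) = (-3 + q)*(2*q) = 2*q*(-3 + q))
W = 15178 (W = (2*10*(-3 + 10))*109 - 82 = (2*10*7)*109 - 82 = 140*109 - 82 = 15260 - 82 = 15178)
W + y(s(-7, -10)) = 15178 + (-73 + (½)*(-7)*(-10)) = 15178 + (-73 + 35) = 15178 - 38 = 15140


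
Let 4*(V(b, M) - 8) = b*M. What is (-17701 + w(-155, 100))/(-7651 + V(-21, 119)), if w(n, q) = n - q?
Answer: 71824/33071 ≈ 2.1718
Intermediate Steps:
V(b, M) = 8 + M*b/4 (V(b, M) = 8 + (b*M)/4 = 8 + (M*b)/4 = 8 + M*b/4)
(-17701 + w(-155, 100))/(-7651 + V(-21, 119)) = (-17701 + (-155 - 1*100))/(-7651 + (8 + (¼)*119*(-21))) = (-17701 + (-155 - 100))/(-7651 + (8 - 2499/4)) = (-17701 - 255)/(-7651 - 2467/4) = -17956/(-33071/4) = -17956*(-4/33071) = 71824/33071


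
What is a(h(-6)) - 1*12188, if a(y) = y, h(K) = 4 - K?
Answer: -12178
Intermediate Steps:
a(h(-6)) - 1*12188 = (4 - 1*(-6)) - 1*12188 = (4 + 6) - 12188 = 10 - 12188 = -12178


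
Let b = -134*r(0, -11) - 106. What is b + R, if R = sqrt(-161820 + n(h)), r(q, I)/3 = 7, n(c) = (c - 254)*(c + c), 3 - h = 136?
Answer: -2920 + 3*I*sqrt(6542) ≈ -2920.0 + 242.65*I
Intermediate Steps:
h = -133 (h = 3 - 1*136 = 3 - 136 = -133)
n(c) = 2*c*(-254 + c) (n(c) = (-254 + c)*(2*c) = 2*c*(-254 + c))
r(q, I) = 21 (r(q, I) = 3*7 = 21)
b = -2920 (b = -134*21 - 106 = -2814 - 106 = -2920)
R = 3*I*sqrt(6542) (R = sqrt(-161820 + 2*(-133)*(-254 - 133)) = sqrt(-161820 + 2*(-133)*(-387)) = sqrt(-161820 + 102942) = sqrt(-58878) = 3*I*sqrt(6542) ≈ 242.65*I)
b + R = -2920 + 3*I*sqrt(6542)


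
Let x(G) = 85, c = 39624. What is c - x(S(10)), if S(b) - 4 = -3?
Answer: 39539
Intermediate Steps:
S(b) = 1 (S(b) = 4 - 3 = 1)
c - x(S(10)) = 39624 - 1*85 = 39624 - 85 = 39539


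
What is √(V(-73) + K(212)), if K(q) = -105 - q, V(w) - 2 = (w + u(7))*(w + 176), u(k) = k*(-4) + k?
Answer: I*√9997 ≈ 99.985*I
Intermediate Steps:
u(k) = -3*k (u(k) = -4*k + k = -3*k)
V(w) = 2 + (-21 + w)*(176 + w) (V(w) = 2 + (w - 3*7)*(w + 176) = 2 + (w - 21)*(176 + w) = 2 + (-21 + w)*(176 + w))
√(V(-73) + K(212)) = √((-3694 + (-73)² + 155*(-73)) + (-105 - 1*212)) = √((-3694 + 5329 - 11315) + (-105 - 212)) = √(-9680 - 317) = √(-9997) = I*√9997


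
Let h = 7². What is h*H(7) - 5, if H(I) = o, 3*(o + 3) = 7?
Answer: -113/3 ≈ -37.667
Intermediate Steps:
o = -⅔ (o = -3 + (⅓)*7 = -3 + 7/3 = -⅔ ≈ -0.66667)
h = 49
H(I) = -⅔
h*H(7) - 5 = 49*(-⅔) - 5 = -98/3 - 5 = -113/3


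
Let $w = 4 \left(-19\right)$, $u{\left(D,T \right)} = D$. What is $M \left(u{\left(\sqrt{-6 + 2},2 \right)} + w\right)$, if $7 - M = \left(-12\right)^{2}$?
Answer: $10412 - 274 i \approx 10412.0 - 274.0 i$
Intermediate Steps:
$M = -137$ ($M = 7 - \left(-12\right)^{2} = 7 - 144 = -137$)
$w = -76$
$M \left(u{\left(\sqrt{-6 + 2},2 \right)} + w\right) = - 137 \left(\sqrt{-6 + 2} - 76\right) = - 137 \left(\sqrt{-4} - 76\right) = - 137 \left(2 i - 76\right) = - 137 \left(-76 + 2 i\right) = 10412 - 274 i$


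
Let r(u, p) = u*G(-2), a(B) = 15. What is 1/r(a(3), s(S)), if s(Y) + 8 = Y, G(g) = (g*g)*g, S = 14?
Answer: -1/120 ≈ -0.0083333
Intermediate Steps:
G(g) = g³ (G(g) = g²*g = g³)
s(Y) = -8 + Y
r(u, p) = -8*u (r(u, p) = u*(-2)³ = u*(-8) = -8*u)
1/r(a(3), s(S)) = 1/(-8*15) = 1/(-120) = -1/120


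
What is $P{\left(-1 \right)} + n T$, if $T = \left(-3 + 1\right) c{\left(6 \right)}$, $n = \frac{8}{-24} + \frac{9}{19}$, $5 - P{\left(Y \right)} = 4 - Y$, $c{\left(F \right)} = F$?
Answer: $- \frac{32}{19} \approx -1.6842$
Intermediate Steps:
$P{\left(Y \right)} = 1 + Y$ ($P{\left(Y \right)} = 5 - \left(4 - Y\right) = 5 + \left(-4 + Y\right) = 1 + Y$)
$n = \frac{8}{57}$ ($n = 8 \left(- \frac{1}{24}\right) + 9 \cdot \frac{1}{19} = - \frac{1}{3} + \frac{9}{19} = \frac{8}{57} \approx 0.14035$)
$T = -12$ ($T = \left(-3 + 1\right) 6 = \left(-2\right) 6 = -12$)
$P{\left(-1 \right)} + n T = \left(1 - 1\right) + \frac{8}{57} \left(-12\right) = 0 - \frac{32}{19} = - \frac{32}{19}$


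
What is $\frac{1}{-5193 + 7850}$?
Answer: $\frac{1}{2657} \approx 0.00037636$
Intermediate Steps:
$\frac{1}{-5193 + 7850} = \frac{1}{2657}$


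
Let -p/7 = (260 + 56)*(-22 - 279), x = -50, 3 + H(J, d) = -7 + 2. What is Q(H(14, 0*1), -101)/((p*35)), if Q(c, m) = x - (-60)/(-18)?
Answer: -8/3495513 ≈ -2.2886e-6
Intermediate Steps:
H(J, d) = -8 (H(J, d) = -3 + (-7 + 2) = -3 - 5 = -8)
Q(c, m) = -160/3 (Q(c, m) = -50 - (-60)/(-18) = -50 - (-60)*(-1)/18 = -50 - 1*10/3 = -50 - 10/3 = -160/3)
p = 665812 (p = -7*(260 + 56)*(-22 - 279) = -2212*(-301) = -7*(-95116) = 665812)
Q(H(14, 0*1), -101)/((p*35)) = -160/(3*(665812*35)) = -160/3/23303420 = -160/3*1/23303420 = -8/3495513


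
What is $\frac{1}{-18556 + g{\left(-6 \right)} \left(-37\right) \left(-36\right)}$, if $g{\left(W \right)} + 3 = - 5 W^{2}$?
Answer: $- \frac{1}{262312} \approx -3.8123 \cdot 10^{-6}$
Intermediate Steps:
$g{\left(W \right)} = -3 - 5 W^{2}$
$\frac{1}{-18556 + g{\left(-6 \right)} \left(-37\right) \left(-36\right)} = \frac{1}{-18556 + \left(-3 - 5 \left(-6\right)^{2}\right) \left(-37\right) \left(-36\right)} = \frac{1}{-18556 + \left(-3 - 180\right) \left(-37\right) \left(-36\right)} = \frac{1}{-18556 + \left(-183\right) \left(-37\right) \left(-36\right)} = \frac{1}{-18556 + 6771 \left(-36\right)} = \frac{1}{-18556 - 243756} = \frac{1}{-262312} = - \frac{1}{262312}$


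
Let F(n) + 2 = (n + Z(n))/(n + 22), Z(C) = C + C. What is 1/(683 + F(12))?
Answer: 17/11595 ≈ 0.0014661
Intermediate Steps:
Z(C) = 2*C
F(n) = -2 + 3*n/(22 + n) (F(n) = -2 + (n + 2*n)/(n + 22) = -2 + (3*n)/(22 + n) = -2 + 3*n/(22 + n))
1/(683 + F(12)) = 1/(683 + (-44 + 12)/(22 + 12)) = 1/(683 - 32/34) = 1/(683 + (1/34)*(-32)) = 1/(683 - 16/17) = 1/(11595/17) = 17/11595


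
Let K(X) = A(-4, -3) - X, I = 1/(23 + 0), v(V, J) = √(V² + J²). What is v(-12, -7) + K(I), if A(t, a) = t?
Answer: -93/23 + √193 ≈ 9.8490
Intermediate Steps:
v(V, J) = √(J² + V²)
I = 1/23 ≈ 0.043478
K(X) = -4 - X
v(-12, -7) + K(I) = √((-7)² + (-12)²) + (-4 - 1*1/23) = √(49 + 144) + (-4 - 1/23) = √193 - 93/23 = -93/23 + √193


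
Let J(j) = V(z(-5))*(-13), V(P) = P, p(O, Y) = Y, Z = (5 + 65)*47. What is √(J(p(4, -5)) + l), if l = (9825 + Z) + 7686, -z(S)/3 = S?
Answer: √20606 ≈ 143.55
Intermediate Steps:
Z = 3290 (Z = 70*47 = 3290)
z(S) = -3*S
l = 20801 (l = (9825 + 3290) + 7686 = 13115 + 7686 = 20801)
J(j) = -195 (J(j) = -3*(-5)*(-13) = 15*(-13) = -195)
√(J(p(4, -5)) + l) = √(-195 + 20801) = √20606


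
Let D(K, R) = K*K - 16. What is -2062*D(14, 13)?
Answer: -371160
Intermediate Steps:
D(K, R) = -16 + K**2 (D(K, R) = K**2 - 16 = -16 + K**2)
-2062*D(14, 13) = -2062*(-16 + 14**2) = -2062*(-16 + 196) = -2062*180 = -371160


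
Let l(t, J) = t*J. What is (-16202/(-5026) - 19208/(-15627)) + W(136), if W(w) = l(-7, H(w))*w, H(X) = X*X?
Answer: -691484987908961/39270651 ≈ -1.7608e+7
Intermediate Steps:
H(X) = X²
l(t, J) = J*t
W(w) = -7*w³ (W(w) = (w²*(-7))*w = (-7*w²)*w = -7*w³)
(-16202/(-5026) - 19208/(-15627)) + W(136) = (-16202/(-5026) - 19208/(-15627)) - 7*136³ = (-16202*(-1/5026) - 19208*(-1/15627)) - 7*2515456 = (8101/2513 + 19208/15627) - 17608192 = 174864031/39270651 - 17608192 = -691484987908961/39270651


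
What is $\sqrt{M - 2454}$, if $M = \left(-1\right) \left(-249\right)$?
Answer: $21 i \sqrt{5} \approx 46.957 i$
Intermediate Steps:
$M = 249$
$\sqrt{M - 2454} = \sqrt{249 - 2454} = \sqrt{-2205} = 21 i \sqrt{5}$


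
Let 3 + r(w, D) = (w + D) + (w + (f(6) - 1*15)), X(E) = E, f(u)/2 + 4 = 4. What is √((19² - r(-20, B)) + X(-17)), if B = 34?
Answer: 4*√23 ≈ 19.183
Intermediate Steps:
f(u) = 0 (f(u) = -8 + 2*4 = -8 + 8 = 0)
r(w, D) = -18 + D + 2*w (r(w, D) = -3 + ((w + D) + (w + (0 - 1*15))) = -3 + ((D + w) + (w + (0 - 15))) = -3 + ((D + w) + (w - 15)) = -3 + ((D + w) + (-15 + w)) = -3 + (-15 + D + 2*w) = -18 + D + 2*w)
√((19² - r(-20, B)) + X(-17)) = √((19² - (-18 + 34 + 2*(-20))) - 17) = √((361 - (-18 + 34 - 40)) - 17) = √((361 - 1*(-24)) - 17) = √((361 + 24) - 17) = √(385 - 17) = √368 = 4*√23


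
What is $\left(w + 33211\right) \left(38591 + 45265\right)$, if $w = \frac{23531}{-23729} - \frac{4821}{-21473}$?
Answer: $\frac{1418986368841322448}{509532817} \approx 2.7849 \cdot 10^{9}$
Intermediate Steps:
$w = - \frac{390883654}{509532817}$ ($w = 23531 \left(- \frac{1}{23729}\right) - - \frac{4821}{21473} = - \frac{23531}{23729} + \frac{4821}{21473} = - \frac{390883654}{509532817} \approx -0.76714$)
$\left(w + 33211\right) \left(38591 + 45265\right) = \left(- \frac{390883654}{509532817} + 33211\right) \left(38591 + 45265\right) = \frac{16921703501733}{509532817} \cdot 83856 = \frac{1418986368841322448}{509532817}$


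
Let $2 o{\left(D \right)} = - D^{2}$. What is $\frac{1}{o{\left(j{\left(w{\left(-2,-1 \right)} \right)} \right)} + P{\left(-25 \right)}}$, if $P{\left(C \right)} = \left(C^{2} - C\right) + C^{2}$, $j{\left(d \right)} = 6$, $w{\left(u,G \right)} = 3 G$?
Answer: $\frac{1}{1257} \approx 0.00079555$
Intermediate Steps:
$o{\left(D \right)} = - \frac{D^{2}}{2}$ ($o{\left(D \right)} = \frac{\left(-1\right) D^{2}}{2} = - \frac{D^{2}}{2}$)
$P{\left(C \right)} = - C + 2 C^{2}$
$\frac{1}{o{\left(j{\left(w{\left(-2,-1 \right)} \right)} \right)} + P{\left(-25 \right)}} = \frac{1}{- \frac{6^{2}}{2} - 25 \left(-1 + 2 \left(-25\right)\right)} = \frac{1}{\left(- \frac{1}{2}\right) 36 - 25 \left(-1 - 50\right)} = \frac{1}{-18 - -1275} = \frac{1}{-18 + 1275} = \frac{1}{1257}$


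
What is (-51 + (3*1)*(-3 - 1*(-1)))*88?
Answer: -5016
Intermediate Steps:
(-51 + (3*1)*(-3 - 1*(-1)))*88 = (-51 + 3*(-3 + 1))*88 = (-51 + 3*(-2))*88 = (-51 - 6)*88 = -57*88 = -5016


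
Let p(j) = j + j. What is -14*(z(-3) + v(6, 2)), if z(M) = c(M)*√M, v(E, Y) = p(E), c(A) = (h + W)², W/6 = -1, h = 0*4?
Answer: -168 - 504*I*√3 ≈ -168.0 - 872.95*I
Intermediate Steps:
h = 0
W = -6 (W = 6*(-1) = -6)
c(A) = 36 (c(A) = (0 - 6)² = (-6)² = 36)
p(j) = 2*j
v(E, Y) = 2*E
z(M) = 36*√M
-14*(z(-3) + v(6, 2)) = -14*(36*√(-3) + 2*6) = -14*(36*(I*√3) + 12) = -14*(36*I*√3 + 12) = -14*(12 + 36*I*√3) = -168 - 504*I*√3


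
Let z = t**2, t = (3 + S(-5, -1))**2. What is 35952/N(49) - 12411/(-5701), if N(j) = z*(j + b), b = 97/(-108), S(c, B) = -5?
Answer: 1447971021/29616695 ≈ 48.890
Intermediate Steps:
t = 4 (t = (3 - 5)**2 = (-2)**2 = 4)
z = 16 (z = 4**2 = 16)
b = -97/108 (b = 97*(-1/108) = -97/108 ≈ -0.89815)
N(j) = -388/27 + 16*j (N(j) = 16*(j - 97/108) = 16*(-97/108 + j) = -388/27 + 16*j)
35952/N(49) - 12411/(-5701) = 35952/(-388/27 + 16*49) - 12411/(-5701) = 35952/(-388/27 + 784) - 12411*(-1/5701) = 35952/(20780/27) + 12411/5701 = 35952*(27/20780) + 12411/5701 = 242676/5195 + 12411/5701 = 1447971021/29616695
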